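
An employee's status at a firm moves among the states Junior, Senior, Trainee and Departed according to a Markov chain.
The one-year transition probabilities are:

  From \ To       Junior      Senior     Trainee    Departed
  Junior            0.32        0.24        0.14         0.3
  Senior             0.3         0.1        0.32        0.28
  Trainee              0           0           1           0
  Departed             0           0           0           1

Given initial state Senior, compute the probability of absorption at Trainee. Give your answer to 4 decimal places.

0.4807

Let h(s) be the probability of absorption at Trainee starting from transient state s. Then h(Trainee) = 1 and h(Departed) = 0. By first-step analysis:
h(Junior) = 0.32·h(Junior) + 0.24·h(Senior) + 0.14·1 + 0.3·0
h(Senior) = 0.3·h(Junior) + 0.1·h(Senior) + 0.32·1 + 0.28·0
Solving: h(Junior) = 0.3756, h(Senior) = 0.4807.
Starting from Senior, the probability is 0.4807.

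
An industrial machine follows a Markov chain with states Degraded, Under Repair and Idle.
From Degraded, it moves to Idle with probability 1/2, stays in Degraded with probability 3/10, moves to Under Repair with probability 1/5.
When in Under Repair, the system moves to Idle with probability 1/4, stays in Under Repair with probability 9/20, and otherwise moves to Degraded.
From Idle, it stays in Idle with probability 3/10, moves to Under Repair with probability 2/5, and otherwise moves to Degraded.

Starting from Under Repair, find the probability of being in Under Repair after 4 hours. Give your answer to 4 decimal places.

0.3579

Propagate the distribution vector 4 hours from Under Repair.
After 0 hours: (0.0000, 1.0000, 0.0000)
After 1 hour: (0.3000, 0.4500, 0.2500)
After 2 hours: (0.3000, 0.3625, 0.3375)
After 3 hours: (0.3000, 0.3581, 0.3419)
After 4 hours: (0.3000, 0.3579, 0.3421)
P(in Under Repair after 4 hours) = 0.3579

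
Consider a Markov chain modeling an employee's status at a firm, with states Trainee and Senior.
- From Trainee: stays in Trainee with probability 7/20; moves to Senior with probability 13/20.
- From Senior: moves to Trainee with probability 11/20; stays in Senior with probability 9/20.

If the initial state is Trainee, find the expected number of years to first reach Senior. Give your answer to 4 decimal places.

Let t(s) be the expected number of years to first reach Senior from state s, with t(Senior) = 0. Conditioning on the first year:
t(Trainee) = 1 + 0.35·t(Trainee)
Solving: t(Trainee) = 1.5385.
Expected years from Trainee to Senior: 1.5385.

1.5385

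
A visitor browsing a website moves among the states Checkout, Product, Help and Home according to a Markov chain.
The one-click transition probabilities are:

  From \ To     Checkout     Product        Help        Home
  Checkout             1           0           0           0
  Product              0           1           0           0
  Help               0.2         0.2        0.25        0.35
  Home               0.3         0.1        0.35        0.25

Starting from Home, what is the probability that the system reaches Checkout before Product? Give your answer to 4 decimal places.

Let h(s) be the probability of absorption at Checkout starting from transient state s. Then h(Checkout) = 1 and h(Product) = 0. By first-step analysis:
h(Help) = 0.2·1 + 0.2·0 + 0.25·h(Help) + 0.35·h(Home)
h(Home) = 0.3·1 + 0.1·0 + 0.35·h(Help) + 0.25·h(Home)
Solving: h(Help) = 0.5795, h(Home) = 0.6705.
Starting from Home, the probability is 0.6705.

0.6705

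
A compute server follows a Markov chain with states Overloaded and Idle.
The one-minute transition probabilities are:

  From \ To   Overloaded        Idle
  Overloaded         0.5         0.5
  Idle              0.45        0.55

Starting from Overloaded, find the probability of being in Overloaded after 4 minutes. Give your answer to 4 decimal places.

0.4737

Propagate the distribution vector 4 minutes from Overloaded.
After 0 minutes: (1.0000, 0.0000)
After 1 minute: (0.5000, 0.5000)
After 2 minutes: (0.4750, 0.5250)
After 3 minutes: (0.4738, 0.5263)
After 4 minutes: (0.4737, 0.5263)
P(in Overloaded after 4 minutes) = 0.4737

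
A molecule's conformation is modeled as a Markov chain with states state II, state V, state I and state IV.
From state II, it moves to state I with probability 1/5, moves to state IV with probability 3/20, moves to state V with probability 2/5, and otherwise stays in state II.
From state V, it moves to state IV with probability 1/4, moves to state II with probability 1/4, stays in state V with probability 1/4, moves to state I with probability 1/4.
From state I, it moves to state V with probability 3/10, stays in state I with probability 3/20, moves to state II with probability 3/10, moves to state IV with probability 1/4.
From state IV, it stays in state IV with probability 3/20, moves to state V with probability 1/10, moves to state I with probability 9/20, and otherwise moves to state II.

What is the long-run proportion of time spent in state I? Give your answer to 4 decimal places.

0.2517

Let the stationary distribution be π with π = πP and π_1 + π_2 + π_3 + π_4 = 1.
π_1 = 0.25·π_1 + 0.25·π_2 + 0.3·π_3 + 0.3·π_4
π_2 = 0.4·π_1 + 0.25·π_2 + 0.3·π_3 + 0.1·π_4
π_3 = 0.2·π_1 + 0.25·π_2 + 0.15·π_3 + 0.45·π_4
Solving with the normalization constraint gives π = (0.2727, 0.2731, 0.2517, 0.2025).
So the stationary probability of state I is 0.2517.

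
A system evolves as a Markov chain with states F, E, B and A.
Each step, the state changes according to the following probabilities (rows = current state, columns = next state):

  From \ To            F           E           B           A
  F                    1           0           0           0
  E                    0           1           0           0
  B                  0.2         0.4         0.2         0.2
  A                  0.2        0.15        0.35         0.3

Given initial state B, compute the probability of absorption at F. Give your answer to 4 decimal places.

Let h(s) be the probability of absorption at F starting from transient state s. Then h(F) = 1 and h(E) = 0. By first-step analysis:
h(B) = 0.2·1 + 0.4·0 + 0.2·h(B) + 0.2·h(A)
h(A) = 0.2·1 + 0.15·0 + 0.35·h(B) + 0.3·h(A)
Solving: h(B) = 0.3673, h(A) = 0.4694.
Starting from B, the probability is 0.3673.

0.3673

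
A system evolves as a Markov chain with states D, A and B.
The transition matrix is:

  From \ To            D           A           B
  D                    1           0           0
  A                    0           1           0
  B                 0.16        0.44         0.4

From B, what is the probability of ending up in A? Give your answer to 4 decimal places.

Let h(s) be the probability of absorption at A starting from transient state s. Then h(A) = 1 and h(D) = 0. By first-step analysis:
h(B) = 0.16·0 + 0.44·1 + 0.4·h(B)
Solving: h(B) = 0.7333.
Starting from B, the probability is 0.7333.

0.7333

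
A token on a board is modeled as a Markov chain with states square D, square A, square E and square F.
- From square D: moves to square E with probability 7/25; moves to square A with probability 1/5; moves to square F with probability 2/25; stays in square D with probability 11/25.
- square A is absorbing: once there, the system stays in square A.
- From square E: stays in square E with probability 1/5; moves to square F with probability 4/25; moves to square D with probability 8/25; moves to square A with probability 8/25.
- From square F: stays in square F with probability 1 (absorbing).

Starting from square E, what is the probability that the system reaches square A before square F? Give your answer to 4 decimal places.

0.6786

Let h(s) be the probability of absorption at square A starting from transient state s. Then h(square A) = 1 and h(square F) = 0. By first-step analysis:
h(square D) = 0.44·h(square D) + 0.2·1 + 0.28·h(square E) + 0.08·0
h(square E) = 0.32·h(square D) + 0.32·1 + 0.2·h(square E) + 0.16·0
Solving: h(square D) = 0.6964, h(square E) = 0.6786.
Starting from square E, the probability is 0.6786.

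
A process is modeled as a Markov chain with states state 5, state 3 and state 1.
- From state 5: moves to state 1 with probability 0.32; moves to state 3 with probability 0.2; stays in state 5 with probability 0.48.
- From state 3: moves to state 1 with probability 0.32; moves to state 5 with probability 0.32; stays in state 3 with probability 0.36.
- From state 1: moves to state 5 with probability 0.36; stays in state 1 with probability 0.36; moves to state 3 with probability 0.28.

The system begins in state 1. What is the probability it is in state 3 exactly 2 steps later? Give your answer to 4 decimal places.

0.2736

Sum over the intermediate state after 1 step:
P = P(state 1→state 5)·P(state 5→state 3) + P(state 1→state 3)·P(state 3→state 3) + P(state 1→state 1)·P(state 1→state 3)
  = 0.36×0.2 + 0.28×0.36 + 0.36×0.28
  = 0.0720 + 0.1008 + 0.1008 = 0.2736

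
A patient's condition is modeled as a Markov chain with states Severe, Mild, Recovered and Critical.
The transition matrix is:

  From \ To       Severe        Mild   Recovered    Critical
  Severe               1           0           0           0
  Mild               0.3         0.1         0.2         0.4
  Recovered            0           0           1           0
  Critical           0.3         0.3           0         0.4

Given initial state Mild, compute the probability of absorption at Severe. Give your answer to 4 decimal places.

0.7143

Let h(s) be the probability of absorption at Severe starting from transient state s. Then h(Severe) = 1 and h(Recovered) = 0. By first-step analysis:
h(Mild) = 0.3·1 + 0.1·h(Mild) + 0.2·0 + 0.4·h(Critical)
h(Critical) = 0.3·1 + 0.3·h(Mild) + 0.4·h(Critical)
Solving: h(Mild) = 0.7143, h(Critical) = 0.8571.
Starting from Mild, the probability is 0.7143.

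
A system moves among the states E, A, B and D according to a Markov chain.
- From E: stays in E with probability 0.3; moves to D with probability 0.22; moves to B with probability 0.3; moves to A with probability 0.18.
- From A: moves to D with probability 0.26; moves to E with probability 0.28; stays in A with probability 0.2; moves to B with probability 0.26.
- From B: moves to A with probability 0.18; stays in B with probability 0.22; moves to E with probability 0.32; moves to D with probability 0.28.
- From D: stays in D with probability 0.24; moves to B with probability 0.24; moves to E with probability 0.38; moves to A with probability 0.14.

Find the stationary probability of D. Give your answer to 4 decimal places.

0.2473

Let the stationary distribution be π with π = πP and π_1 + π_2 + π_3 + π_4 = 1.
π_1 = 0.3·π_1 + 0.28·π_2 + 0.32·π_3 + 0.38·π_4
π_2 = 0.18·π_1 + 0.2·π_2 + 0.18·π_3 + 0.14·π_4
π_3 = 0.3·π_1 + 0.26·π_2 + 0.22·π_3 + 0.24·π_4
Solving with the normalization constraint gives π = (0.3215, 0.1736, 0.2576, 0.2473).
So the stationary probability of D is 0.2473.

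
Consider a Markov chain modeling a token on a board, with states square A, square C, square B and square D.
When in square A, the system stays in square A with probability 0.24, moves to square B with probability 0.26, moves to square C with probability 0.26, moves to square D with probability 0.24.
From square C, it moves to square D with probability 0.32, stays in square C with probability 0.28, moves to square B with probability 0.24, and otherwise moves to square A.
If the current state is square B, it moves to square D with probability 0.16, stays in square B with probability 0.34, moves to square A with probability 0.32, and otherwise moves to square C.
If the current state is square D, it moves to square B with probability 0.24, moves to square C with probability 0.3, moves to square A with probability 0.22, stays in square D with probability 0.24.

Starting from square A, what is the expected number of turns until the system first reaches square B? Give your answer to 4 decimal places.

Let t(s) be the expected number of turns to first reach square B from state s, with t(square B) = 0. Conditioning on the first turn:
t(square A) = 1 + 0.24·t(square A) + 0.26·t(square C) + 0.24·t(square D)
t(square C) = 1 + 0.16·t(square A) + 0.28·t(square C) + 0.32·t(square D)
t(square D) = 1 + 0.22·t(square A) + 0.3·t(square C) + 0.24·t(square D)
Solving: t(square A) = 4.0122, t(square C) = 4.1009, t(square D) = 4.0960.
Expected turns from square A to square B: 4.0122.

4.0122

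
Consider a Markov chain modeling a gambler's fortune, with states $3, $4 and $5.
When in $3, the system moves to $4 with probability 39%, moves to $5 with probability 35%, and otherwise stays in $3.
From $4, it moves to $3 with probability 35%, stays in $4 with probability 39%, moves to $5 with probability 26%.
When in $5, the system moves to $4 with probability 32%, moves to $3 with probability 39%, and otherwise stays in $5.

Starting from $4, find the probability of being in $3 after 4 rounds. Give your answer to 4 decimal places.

0.3320

Propagate the distribution vector 4 rounds from $4.
After 0 rounds: (0.0000, 1.0000, 0.0000)
After 1 round: (0.3500, 0.3900, 0.2600)
After 2 rounds: (0.3289, 0.3718, 0.2993)
After 3 rounds: (0.3324, 0.3690, 0.2986)
After 4 rounds: (0.3320, 0.3691, 0.2989)
P(in $3 after 4 rounds) = 0.3320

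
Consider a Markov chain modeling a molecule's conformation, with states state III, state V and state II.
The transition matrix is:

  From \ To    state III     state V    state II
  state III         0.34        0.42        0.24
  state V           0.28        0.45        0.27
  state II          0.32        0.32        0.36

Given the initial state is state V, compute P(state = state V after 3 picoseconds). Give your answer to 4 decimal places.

0.4036

Propagate the distribution vector 3 picoseconds from state V.
After 0 picoseconds: (0.0000, 1.0000, 0.0000)
After 1 picosecond: (0.2800, 0.4500, 0.2700)
After 2 picoseconds: (0.3076, 0.4065, 0.2859)
After 3 picoseconds: (0.3099, 0.4036, 0.2865)
P(in state V after 3 picoseconds) = 0.4036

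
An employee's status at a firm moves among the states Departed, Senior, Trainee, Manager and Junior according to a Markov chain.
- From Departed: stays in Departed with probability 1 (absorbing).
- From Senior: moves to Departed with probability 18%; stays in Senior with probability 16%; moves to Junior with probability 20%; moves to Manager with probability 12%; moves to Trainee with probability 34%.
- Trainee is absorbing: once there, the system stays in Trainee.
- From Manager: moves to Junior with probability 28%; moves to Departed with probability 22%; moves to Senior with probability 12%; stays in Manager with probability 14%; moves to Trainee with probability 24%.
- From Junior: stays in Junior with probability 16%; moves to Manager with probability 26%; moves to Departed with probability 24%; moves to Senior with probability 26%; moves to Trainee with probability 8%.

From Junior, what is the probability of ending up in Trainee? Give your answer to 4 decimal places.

Let h(s) be the probability of absorption at Trainee starting from transient state s. Then h(Trainee) = 1 and h(Departed) = 0. By first-step analysis:
h(Senior) = 0.18·0 + 0.16·h(Senior) + 0.34·1 + 0.12·h(Manager) + 0.2·h(Junior)
h(Manager) = 0.22·0 + 0.12·h(Senior) + 0.24·1 + 0.14·h(Manager) + 0.28·h(Junior)
h(Junior) = 0.24·0 + 0.26·h(Senior) + 0.08·1 + 0.26·h(Manager) + 0.16·h(Junior)
Solving: h(Senior) = 0.5782, h(Manager) = 0.4993, h(Junior) = 0.4288.
Starting from Junior, the probability is 0.4288.

0.4288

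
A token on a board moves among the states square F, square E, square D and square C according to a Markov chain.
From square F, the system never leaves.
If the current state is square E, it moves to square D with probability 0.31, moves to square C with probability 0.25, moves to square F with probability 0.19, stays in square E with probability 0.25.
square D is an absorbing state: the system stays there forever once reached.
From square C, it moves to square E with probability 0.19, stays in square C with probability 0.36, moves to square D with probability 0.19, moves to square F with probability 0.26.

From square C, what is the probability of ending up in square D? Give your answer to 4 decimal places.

Let h(s) be the probability of absorption at square D starting from transient state s. Then h(square D) = 1 and h(square F) = 0. By first-step analysis:
h(square E) = 0.19·0 + 0.25·h(square E) + 0.31·1 + 0.25·h(square C)
h(square C) = 0.26·0 + 0.19·h(square E) + 0.19·1 + 0.36·h(square C)
Solving: h(square E) = 0.5686, h(square C) = 0.4657.
Starting from square C, the probability is 0.4657.

0.4657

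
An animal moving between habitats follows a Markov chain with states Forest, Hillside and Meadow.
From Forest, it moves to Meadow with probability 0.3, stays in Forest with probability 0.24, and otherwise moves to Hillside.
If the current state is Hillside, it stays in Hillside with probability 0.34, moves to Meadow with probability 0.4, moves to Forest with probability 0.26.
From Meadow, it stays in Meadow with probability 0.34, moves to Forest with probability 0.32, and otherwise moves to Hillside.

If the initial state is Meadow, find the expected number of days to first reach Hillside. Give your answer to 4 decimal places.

Let t(s) be the expected number of days to first reach Hillside from state s, with t(Hillside) = 0. Conditioning on the first day:
t(Forest) = 1 + 0.24·t(Forest) + 0.3·t(Meadow)
t(Meadow) = 1 + 0.32·t(Forest) + 0.34·t(Meadow)
Solving: t(Forest) = 2.3669, t(Meadow) = 2.6627.
Expected days from Meadow to Hillside: 2.6627.

2.6627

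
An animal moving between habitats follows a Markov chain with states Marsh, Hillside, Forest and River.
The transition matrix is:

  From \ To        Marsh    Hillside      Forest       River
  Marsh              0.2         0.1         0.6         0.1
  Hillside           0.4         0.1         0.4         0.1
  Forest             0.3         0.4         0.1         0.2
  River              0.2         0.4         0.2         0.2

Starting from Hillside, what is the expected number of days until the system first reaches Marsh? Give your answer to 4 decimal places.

Let t(s) be the expected number of days to first reach Marsh from state s, with t(Marsh) = 0. Conditioning on the first day:
t(Hillside) = 1 + 0.1·t(Hillside) + 0.4·t(Forest) + 0.1·t(River)
t(Forest) = 1 + 0.4·t(Hillside) + 0.1·t(Forest) + 0.2·t(River)
t(River) = 1 + 0.4·t(Hillside) + 0.2·t(Forest) + 0.2·t(River)
Solving: t(Hillside) = 2.9167, t(Forest) = 3.1863, t(River) = 3.5049.
Expected days from Hillside to Marsh: 2.9167.

2.9167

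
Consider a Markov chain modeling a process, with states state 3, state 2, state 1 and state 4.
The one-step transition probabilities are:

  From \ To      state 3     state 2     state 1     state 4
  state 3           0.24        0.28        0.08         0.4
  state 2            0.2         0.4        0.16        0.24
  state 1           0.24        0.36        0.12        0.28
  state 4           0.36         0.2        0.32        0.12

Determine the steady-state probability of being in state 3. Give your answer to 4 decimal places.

0.2585

Let the stationary distribution be π with π = πP and π_1 + π_2 + π_3 + π_4 = 1.
π_1 = 0.24·π_1 + 0.2·π_2 + 0.24·π_3 + 0.36·π_4
π_2 = 0.28·π_1 + 0.4·π_2 + 0.36·π_3 + 0.2·π_4
π_3 = 0.08·π_1 + 0.16·π_2 + 0.12·π_3 + 0.32·π_4
Solving with the normalization constraint gives π = (0.2585, 0.3106, 0.1736, 0.2574).
So the stationary probability of state 3 is 0.2585.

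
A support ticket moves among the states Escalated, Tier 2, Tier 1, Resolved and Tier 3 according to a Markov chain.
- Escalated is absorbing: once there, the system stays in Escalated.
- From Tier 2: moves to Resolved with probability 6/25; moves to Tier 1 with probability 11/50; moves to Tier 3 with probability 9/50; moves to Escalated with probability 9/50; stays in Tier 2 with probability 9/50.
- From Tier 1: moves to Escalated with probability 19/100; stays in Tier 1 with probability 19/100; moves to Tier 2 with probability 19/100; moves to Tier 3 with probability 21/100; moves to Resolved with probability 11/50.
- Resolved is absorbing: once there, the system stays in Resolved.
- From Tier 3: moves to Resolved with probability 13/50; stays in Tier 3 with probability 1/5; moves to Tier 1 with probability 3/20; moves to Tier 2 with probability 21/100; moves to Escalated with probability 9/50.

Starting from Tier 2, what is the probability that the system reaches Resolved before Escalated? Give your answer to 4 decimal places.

Let h(s) be the probability of absorption at Resolved starting from transient state s. Then h(Resolved) = 1 and h(Escalated) = 0. By first-step analysis:
h(Tier 2) = 0.18·0 + 0.18·h(Tier 2) + 0.22·h(Tier 1) + 0.24·1 + 0.18·h(Tier 3)
h(Tier 1) = 0.19·0 + 0.19·h(Tier 2) + 0.19·h(Tier 1) + 0.22·1 + 0.21·h(Tier 3)
h(Tier 3) = 0.18·0 + 0.21·h(Tier 2) + 0.15·h(Tier 1) + 0.26·1 + 0.2·h(Tier 3)
Solving: h(Tier 2) = 0.5685, h(Tier 1) = 0.5549, h(Tier 3) = 0.5783.
Starting from Tier 2, the probability is 0.5685.

0.5685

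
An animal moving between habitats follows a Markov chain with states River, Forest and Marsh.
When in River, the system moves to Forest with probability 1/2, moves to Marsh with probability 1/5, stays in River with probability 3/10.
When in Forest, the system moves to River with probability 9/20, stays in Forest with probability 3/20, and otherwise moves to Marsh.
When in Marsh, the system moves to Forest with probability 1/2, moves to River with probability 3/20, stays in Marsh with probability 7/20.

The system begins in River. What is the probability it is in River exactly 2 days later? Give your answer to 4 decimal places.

0.3450

Sum over the intermediate state after 1 day:
P = P(River→River)·P(River→River) + P(River→Forest)·P(Forest→River) + P(River→Marsh)·P(Marsh→River)
  = 0.3×0.3 + 0.5×0.45 + 0.2×0.15
  = 0.0900 + 0.2250 + 0.0300 = 0.3450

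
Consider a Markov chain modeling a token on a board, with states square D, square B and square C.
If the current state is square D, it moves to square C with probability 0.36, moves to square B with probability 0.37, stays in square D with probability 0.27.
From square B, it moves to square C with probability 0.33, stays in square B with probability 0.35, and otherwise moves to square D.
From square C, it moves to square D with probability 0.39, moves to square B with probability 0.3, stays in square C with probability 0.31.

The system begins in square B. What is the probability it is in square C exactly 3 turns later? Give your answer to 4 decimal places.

Propagate the distribution vector 3 turns from square B.
After 0 turns: (0.0000, 1.0000, 0.0000)
After 1 turn: (0.3200, 0.3500, 0.3300)
After 2 turns: (0.3271, 0.3399, 0.3330)
After 3 turns: (0.3270, 0.3399, 0.3332)
P(in square C after 3 turns) = 0.3332

0.3332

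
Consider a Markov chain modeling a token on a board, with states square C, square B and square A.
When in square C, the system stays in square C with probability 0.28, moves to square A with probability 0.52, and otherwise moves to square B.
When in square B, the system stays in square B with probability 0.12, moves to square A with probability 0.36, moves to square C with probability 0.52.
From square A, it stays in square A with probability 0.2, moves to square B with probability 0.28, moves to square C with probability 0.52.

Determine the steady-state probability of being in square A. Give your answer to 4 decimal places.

0.3682

Let the stationary distribution be π with π = πP and π_1 + π_2 + π_3 = 1.
π_1 = 0.28·π_1 + 0.52·π_2 + 0.52·π_3
π_2 = 0.2·π_1 + 0.12·π_2 + 0.28·π_3
Solving with the normalization constraint gives π = (0.4194, 0.2125, 0.3682).
So the stationary probability of square A is 0.3682.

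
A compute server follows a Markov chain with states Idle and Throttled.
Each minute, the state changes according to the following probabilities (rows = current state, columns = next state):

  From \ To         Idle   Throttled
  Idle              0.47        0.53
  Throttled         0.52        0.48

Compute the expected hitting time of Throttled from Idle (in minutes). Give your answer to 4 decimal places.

Let t(s) be the expected number of minutes to first reach Throttled from state s, with t(Throttled) = 0. Conditioning on the first minute:
t(Idle) = 1 + 0.47·t(Idle)
Solving: t(Idle) = 1.8868.
Expected minutes from Idle to Throttled: 1.8868.

1.8868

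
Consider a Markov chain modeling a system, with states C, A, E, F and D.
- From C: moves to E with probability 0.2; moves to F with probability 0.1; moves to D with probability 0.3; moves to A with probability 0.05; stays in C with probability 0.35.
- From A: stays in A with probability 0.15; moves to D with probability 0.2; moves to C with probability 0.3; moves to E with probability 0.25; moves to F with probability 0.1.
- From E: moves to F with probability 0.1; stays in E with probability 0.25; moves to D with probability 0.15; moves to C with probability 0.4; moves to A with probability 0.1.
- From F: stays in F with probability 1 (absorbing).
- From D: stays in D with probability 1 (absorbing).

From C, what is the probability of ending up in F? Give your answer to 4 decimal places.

Let h(s) be the probability of absorption at F starting from transient state s. Then h(F) = 1 and h(D) = 0. By first-step analysis:
h(C) = 0.35·h(C) + 0.05·h(A) + 0.2·h(E) + 0.1·1 + 0.3·0
h(A) = 0.3·h(C) + 0.15·h(A) + 0.25·h(E) + 0.1·1 + 0.2·0
h(E) = 0.4·h(C) + 0.1·h(A) + 0.25·h(E) + 0.1·1 + 0.15·0
Solving: h(C) = 0.2769, h(A) = 0.3102, h(E) = 0.3224.
Starting from C, the probability is 0.2769.

0.2769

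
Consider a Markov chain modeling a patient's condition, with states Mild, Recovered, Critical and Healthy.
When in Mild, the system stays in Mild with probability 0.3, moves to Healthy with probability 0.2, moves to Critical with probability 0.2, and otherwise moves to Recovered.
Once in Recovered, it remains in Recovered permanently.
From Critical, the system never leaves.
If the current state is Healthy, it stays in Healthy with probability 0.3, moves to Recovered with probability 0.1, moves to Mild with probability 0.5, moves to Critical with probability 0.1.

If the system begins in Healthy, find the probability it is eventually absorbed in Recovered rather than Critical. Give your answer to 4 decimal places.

0.5641

Let h(s) be the probability of absorption at Recovered starting from transient state s. Then h(Recovered) = 1 and h(Critical) = 0. By first-step analysis:
h(Mild) = 0.3·h(Mild) + 0.3·1 + 0.2·0 + 0.2·h(Healthy)
h(Healthy) = 0.5·h(Mild) + 0.1·1 + 0.1·0 + 0.3·h(Healthy)
Solving: h(Mild) = 0.5897, h(Healthy) = 0.5641.
Starting from Healthy, the probability is 0.5641.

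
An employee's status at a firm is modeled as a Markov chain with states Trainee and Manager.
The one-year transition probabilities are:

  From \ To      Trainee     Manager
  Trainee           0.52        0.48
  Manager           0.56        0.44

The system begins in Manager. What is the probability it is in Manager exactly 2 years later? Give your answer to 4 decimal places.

Sum over the intermediate state after 1 year:
P = P(Manager→Trainee)·P(Trainee→Manager) + P(Manager→Manager)·P(Manager→Manager)
  = 0.56×0.48 + 0.44×0.44
  = 0.2688 + 0.1936 = 0.4624

0.4624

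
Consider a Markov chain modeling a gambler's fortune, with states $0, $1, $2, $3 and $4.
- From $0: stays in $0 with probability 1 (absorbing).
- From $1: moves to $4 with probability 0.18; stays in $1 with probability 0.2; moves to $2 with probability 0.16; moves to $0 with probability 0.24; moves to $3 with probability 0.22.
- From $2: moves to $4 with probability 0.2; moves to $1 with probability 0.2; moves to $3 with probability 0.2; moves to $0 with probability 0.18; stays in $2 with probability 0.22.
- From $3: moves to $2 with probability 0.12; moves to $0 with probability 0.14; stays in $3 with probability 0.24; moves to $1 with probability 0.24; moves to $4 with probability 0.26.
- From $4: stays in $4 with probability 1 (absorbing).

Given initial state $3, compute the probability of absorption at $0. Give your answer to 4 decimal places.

Let h(s) be the probability of absorption at $0 starting from transient state s. Then h($0) = 1 and h($4) = 0. By first-step analysis:
h($1) = 0.24·1 + 0.2·h($1) + 0.16·h($2) + 0.22·h($3) + 0.18·0
h($2) = 0.18·1 + 0.2·h($1) + 0.22·h($2) + 0.2·h($3) + 0.2·0
h($3) = 0.14·1 + 0.24·h($1) + 0.12·h($2) + 0.24·h($3) + 0.26·0
Solving: h($1) = 0.5089, h($2) = 0.4687, h($3) = 0.4189.
Starting from $3, the probability is 0.4189.

0.4189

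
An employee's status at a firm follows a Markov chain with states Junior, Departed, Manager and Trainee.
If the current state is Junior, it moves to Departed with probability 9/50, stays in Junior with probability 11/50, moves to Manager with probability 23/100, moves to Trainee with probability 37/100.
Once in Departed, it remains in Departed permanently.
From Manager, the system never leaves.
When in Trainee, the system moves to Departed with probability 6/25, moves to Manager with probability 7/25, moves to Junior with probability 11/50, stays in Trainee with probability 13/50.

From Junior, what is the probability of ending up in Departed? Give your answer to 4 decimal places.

Let h(s) be the probability of absorption at Departed starting from transient state s. Then h(Departed) = 1 and h(Manager) = 0. By first-step analysis:
h(Junior) = 0.22·h(Junior) + 0.18·1 + 0.23·0 + 0.37·h(Trainee)
h(Trainee) = 0.22·h(Junior) + 0.24·1 + 0.28·0 + 0.26·h(Trainee)
Solving: h(Junior) = 0.4478, h(Trainee) = 0.4574.
Starting from Junior, the probability is 0.4478.

0.4478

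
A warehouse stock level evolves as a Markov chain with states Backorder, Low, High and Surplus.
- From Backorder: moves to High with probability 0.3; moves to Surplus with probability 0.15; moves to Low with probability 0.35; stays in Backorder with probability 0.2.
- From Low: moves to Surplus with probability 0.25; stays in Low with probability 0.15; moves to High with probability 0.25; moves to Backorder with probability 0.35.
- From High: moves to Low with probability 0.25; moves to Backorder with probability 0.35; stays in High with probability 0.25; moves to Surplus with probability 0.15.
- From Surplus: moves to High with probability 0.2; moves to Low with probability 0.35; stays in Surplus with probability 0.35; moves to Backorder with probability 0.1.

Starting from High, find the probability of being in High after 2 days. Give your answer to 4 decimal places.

0.2600

Propagate the distribution vector 2 days from High.
After 0 days: (0.0000, 0.0000, 1.0000, 0.0000)
After 1 day: (0.3500, 0.2500, 0.2500, 0.1500)
After 2 days: (0.2600, 0.2750, 0.2600, 0.2050)
P(in High after 2 days) = 0.2600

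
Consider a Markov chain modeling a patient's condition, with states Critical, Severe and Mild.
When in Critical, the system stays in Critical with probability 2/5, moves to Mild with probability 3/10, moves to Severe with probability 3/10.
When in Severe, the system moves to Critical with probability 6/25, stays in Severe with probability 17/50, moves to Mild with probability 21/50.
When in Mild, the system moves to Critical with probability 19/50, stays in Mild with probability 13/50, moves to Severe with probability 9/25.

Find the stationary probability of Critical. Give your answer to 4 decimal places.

0.3402

Let the stationary distribution be π with π = πP and π_1 + π_2 + π_3 = 1.
π_1 = 0.4·π_1 + 0.24·π_2 + 0.38·π_3
π_2 = 0.3·π_1 + 0.34·π_2 + 0.36·π_3
Solving with the normalization constraint gives π = (0.3402, 0.3329, 0.3269).
So the stationary probability of Critical is 0.3402.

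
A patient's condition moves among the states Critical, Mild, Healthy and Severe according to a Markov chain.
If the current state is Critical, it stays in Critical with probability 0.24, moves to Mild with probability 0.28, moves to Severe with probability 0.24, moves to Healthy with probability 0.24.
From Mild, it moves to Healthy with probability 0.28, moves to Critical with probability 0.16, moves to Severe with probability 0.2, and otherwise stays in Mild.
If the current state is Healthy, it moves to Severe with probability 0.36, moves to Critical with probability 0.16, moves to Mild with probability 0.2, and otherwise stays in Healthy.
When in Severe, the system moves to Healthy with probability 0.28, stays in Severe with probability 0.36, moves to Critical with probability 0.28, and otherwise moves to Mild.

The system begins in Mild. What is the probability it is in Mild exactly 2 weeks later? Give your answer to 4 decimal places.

Propagate the distribution vector 2 weeks from Mild.
After 0 weeks: (0.0000, 1.0000, 0.0000, 0.0000)
After 1 week: (0.1600, 0.3600, 0.2800, 0.2000)
After 2 weeks: (0.1968, 0.2464, 0.2736, 0.2832)
P(in Mild after 2 weeks) = 0.2464

0.2464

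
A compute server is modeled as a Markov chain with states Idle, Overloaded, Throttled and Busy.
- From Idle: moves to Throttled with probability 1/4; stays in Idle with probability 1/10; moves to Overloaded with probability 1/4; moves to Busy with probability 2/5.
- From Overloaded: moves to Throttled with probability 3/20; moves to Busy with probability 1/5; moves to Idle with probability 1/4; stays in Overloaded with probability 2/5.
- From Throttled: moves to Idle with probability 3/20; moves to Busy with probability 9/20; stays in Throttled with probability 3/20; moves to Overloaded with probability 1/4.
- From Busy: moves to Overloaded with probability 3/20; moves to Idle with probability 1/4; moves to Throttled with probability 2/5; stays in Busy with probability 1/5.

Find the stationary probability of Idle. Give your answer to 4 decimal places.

Let the stationary distribution be π with π = πP and π_1 + π_2 + π_3 + π_4 = 1.
π_1 = 0.1·π_1 + 0.25·π_2 + 0.15·π_3 + 0.25·π_4
π_2 = 0.25·π_1 + 0.4·π_2 + 0.25·π_3 + 0.15·π_4
π_3 = 0.25·π_1 + 0.15·π_2 + 0.15·π_3 + 0.4·π_4
Solving with the normalization constraint gives π = (0.1961, 0.2588, 0.2447, 0.3004).
So the stationary probability of Idle is 0.1961.

0.1961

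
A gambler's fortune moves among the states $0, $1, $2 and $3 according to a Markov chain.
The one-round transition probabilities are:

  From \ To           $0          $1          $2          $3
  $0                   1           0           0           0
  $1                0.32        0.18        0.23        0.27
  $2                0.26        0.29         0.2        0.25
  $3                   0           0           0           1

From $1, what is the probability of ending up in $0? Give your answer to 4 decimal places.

Let h(s) be the probability of absorption at $0 starting from transient state s. Then h($0) = 1 and h($3) = 0. By first-step analysis:
h($1) = 0.32·1 + 0.18·h($1) + 0.23·h($2) + 0.27·0
h($2) = 0.26·1 + 0.29·h($1) + 0.2·h($2) + 0.25·0
Solving: h($1) = 0.5359, h($2) = 0.5193.
Starting from $1, the probability is 0.5359.

0.5359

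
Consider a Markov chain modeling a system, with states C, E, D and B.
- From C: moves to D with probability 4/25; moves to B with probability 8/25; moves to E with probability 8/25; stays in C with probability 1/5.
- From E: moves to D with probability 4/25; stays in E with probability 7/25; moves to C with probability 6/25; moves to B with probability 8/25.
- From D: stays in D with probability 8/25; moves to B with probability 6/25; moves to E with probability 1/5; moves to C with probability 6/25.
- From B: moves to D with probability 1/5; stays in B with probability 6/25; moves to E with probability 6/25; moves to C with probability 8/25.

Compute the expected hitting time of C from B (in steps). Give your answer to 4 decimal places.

Let t(s) be the expected number of steps to first reach C from state s, with t(C) = 0. Conditioning on the first step:
t(E) = 1 + 0.28·t(E) + 0.16·t(D) + 0.32·t(B)
t(D) = 1 + 0.2·t(E) + 0.32·t(D) + 0.24·t(B)
t(B) = 1 + 0.24·t(E) + 0.2·t(D) + 0.24·t(B)
Solving: t(E) = 3.8096, t(D) = 3.8364, t(B) = 3.5284.
Expected steps from B to C: 3.5284.

3.5284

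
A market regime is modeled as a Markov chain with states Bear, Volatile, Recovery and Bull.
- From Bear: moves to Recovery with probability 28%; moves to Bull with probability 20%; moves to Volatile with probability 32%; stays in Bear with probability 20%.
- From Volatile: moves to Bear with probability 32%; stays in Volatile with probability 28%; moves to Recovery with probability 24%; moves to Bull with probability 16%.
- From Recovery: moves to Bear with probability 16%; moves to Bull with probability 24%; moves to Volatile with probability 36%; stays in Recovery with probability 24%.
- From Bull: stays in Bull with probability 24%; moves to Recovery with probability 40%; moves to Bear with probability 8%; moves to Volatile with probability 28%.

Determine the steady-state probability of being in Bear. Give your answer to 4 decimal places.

Let the stationary distribution be π with π = πP and π_1 + π_2 + π_3 + π_4 = 1.
π_1 = 0.2·π_1 + 0.32·π_2 + 0.16·π_3 + 0.08·π_4
π_2 = 0.32·π_1 + 0.28·π_2 + 0.36·π_3 + 0.28·π_4
π_3 = 0.28·π_1 + 0.24·π_2 + 0.24·π_3 + 0.4·π_4
Solving with the normalization constraint gives π = (0.2012, 0.3105, 0.2812, 0.2071).
So the stationary probability of Bear is 0.2012.

0.2012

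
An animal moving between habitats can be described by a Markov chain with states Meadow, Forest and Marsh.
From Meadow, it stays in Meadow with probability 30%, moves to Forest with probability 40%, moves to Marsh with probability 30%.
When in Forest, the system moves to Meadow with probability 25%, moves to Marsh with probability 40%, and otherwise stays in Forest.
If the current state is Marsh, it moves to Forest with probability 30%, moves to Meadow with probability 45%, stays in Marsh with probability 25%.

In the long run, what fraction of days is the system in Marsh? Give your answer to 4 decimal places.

Let the stationary distribution be π with π = πP and π_1 + π_2 + π_3 = 1.
π_1 = 0.3·π_1 + 0.25·π_2 + 0.45·π_3
π_2 = 0.4·π_1 + 0.35·π_2 + 0.3·π_3
Solving with the normalization constraint gives π = (0.3303, 0.3506, 0.3191).
So the stationary probability of Marsh is 0.3191.

0.3191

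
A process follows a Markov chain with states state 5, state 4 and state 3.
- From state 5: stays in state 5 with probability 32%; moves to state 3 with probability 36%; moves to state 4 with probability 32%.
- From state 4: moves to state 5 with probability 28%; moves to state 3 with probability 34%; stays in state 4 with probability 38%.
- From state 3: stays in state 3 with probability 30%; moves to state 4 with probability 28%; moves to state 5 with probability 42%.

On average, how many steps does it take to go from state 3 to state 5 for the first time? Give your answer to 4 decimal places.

2.6564

Let t(s) be the expected number of steps to first reach state 5 from state s, with t(state 5) = 0. Conditioning on the first step:
t(state 4) = 1 + 0.38·t(state 4) + 0.34·t(state 3)
t(state 3) = 1 + 0.28·t(state 4) + 0.3·t(state 3)
Solving: t(state 4) = 3.0697, t(state 3) = 2.6564.
Expected steps from state 3 to state 5: 2.6564.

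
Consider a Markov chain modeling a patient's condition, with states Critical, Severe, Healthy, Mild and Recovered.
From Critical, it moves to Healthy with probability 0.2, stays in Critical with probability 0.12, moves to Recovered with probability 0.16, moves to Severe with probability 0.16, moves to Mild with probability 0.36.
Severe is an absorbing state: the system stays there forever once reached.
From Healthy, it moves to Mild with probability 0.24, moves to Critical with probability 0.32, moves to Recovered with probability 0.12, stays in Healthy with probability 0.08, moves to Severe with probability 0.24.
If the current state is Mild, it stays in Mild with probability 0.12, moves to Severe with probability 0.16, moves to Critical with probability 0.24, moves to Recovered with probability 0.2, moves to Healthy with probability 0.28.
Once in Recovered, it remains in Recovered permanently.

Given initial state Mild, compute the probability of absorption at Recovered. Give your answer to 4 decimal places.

0.4942

Let h(s) be the probability of absorption at Recovered starting from transient state s. Then h(Recovered) = 1 and h(Severe) = 0. By first-step analysis:
h(Critical) = 0.12·h(Critical) + 0.16·0 + 0.2·h(Healthy) + 0.36·h(Mild) + 0.16·1
h(Healthy) = 0.32·h(Critical) + 0.24·0 + 0.08·h(Healthy) + 0.24·h(Mild) + 0.12·1
h(Mild) = 0.24·h(Critical) + 0.16·0 + 0.28·h(Healthy) + 0.12·h(Mild) + 0.2·1
Solving: h(Critical) = 0.4810, h(Healthy) = 0.4266, h(Mild) = 0.4942.
Starting from Mild, the probability is 0.4942.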